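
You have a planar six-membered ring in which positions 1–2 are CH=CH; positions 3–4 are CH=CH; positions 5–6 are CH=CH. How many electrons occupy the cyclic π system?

All ring atoms are sp² and supply a p orbital to the ring (every atom in a ring double bond is sp² and brings one electron to the p orbital); the conjugation is uninterrupted.
Adding the contributions, 3 × 2 = 6 from the 3 double-bond units.
(The species described is benzene.)

6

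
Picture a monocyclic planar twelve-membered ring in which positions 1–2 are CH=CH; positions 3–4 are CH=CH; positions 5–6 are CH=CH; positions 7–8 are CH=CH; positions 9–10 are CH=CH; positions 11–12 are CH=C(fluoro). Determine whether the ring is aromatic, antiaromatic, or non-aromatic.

Every ring atom contributes a p orbital perpendicular to the ring (the double-bond atoms are sp², each contributing one p electron), so the π system is cyclic and fully conjugated.
Tallying contributions gives 6 × 2 = 12 from the 6 double-bond units.
A 4n π count (12, n = 3) in a planar conjugated ring means antiaromatic.

Antiaromatic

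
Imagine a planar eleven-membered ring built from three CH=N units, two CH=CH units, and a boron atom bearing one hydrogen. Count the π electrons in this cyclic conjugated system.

10

Every ring atom contributes a p orbital perpendicular to the ring (the double-bond atoms are sp², each contributing one p electron; each =N– nitrogen is pyridine-type (lone pair in the sp² plane, one electron in the p orbital); the boron has an empty p orbital), so the π system is cyclic and fully conjugated.
Adding the contributions, 5 × 2 = 10 from the double-bond units + 0 from the BH atom = 10.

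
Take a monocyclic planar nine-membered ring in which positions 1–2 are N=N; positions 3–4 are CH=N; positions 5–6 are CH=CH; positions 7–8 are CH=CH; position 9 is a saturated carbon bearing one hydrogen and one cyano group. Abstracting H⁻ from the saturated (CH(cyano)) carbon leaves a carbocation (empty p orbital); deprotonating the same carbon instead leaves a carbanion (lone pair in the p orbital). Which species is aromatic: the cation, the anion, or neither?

In both ions every ring atom is sp² and contributes a p orbital, so both rings are fully conjugated.
Cation: 4 × 2 + 0 = 8 π electrons → 4(2), antiaromatic.
Anion: 4 × 2 + 2 = 10 π electrons → 4(2)+2, aromatic.

The anion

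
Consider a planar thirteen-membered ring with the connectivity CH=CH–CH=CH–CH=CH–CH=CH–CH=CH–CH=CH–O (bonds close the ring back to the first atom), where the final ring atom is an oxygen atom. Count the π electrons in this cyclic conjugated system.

All ring atoms are sp² and supply a p orbital to the ring (the double-bond atoms are sp², each contributing one p electron; the oxygen donates one lone pair from its p orbital); the conjugation is uninterrupted.
π-electron count: 6 × 2 = 12 from the double-bond units + 2 from the O atom = 14.

14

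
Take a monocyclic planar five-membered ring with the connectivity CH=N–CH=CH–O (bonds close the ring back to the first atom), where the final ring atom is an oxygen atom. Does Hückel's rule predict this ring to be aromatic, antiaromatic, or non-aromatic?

Every ring atom contributes a p orbital perpendicular to the ring (the double-bond atoms are sp², each contributing one p electron; each sp² =N– keeps its lone pair in-plane and puts one electron into the π system; the oxygen donates one lone pair from its p orbital), so the π system is cyclic and fully conjugated.
π-electron count: 2 × 2 = 4 from the double-bond units + 2 from the O atom = 6.
Since 6 = 4·1 + 2, the ring meets the 4n+2 criterion.

Aromatic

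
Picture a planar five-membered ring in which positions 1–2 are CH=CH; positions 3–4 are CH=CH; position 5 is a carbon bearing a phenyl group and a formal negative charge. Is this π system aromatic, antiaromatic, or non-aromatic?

Aromatic

Check conjugation: each doubly-bonded ring atom is sp² with one p-orbital electron; the carbanion's lone pair occupies the p orbital — every position has a p orbital, so the cyclic π system is continuous.
Tallying contributions gives 2 × 2 = 4 from the double-bond units + 2 from the C(phenyl)(-) atom = 6.
That gives a 4n+2 count (6, n = 1).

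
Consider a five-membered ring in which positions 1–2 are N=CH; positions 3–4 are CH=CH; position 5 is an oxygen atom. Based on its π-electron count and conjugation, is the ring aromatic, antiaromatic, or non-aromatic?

Aromatic

Check conjugation: each doubly-bonded ring atom is sp² with one p-orbital electron; each =N– nitrogen is pyridine-type (lone pair in the sp² plane, one electron in the p orbital); the oxygen donates one lone pair from its p orbital — every position has a p orbital, so the cyclic π system is continuous.
π-electron count: 2 × 2 = 4 from the double-bond units + 2 from the O atom = 6.
Since 6 = 4·1 + 2, the ring meets the 4n+2 criterion.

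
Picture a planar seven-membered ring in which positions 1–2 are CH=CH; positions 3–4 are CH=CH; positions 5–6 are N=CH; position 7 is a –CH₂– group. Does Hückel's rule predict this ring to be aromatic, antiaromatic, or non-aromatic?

At the CH2 position, the tetrahedral CH₂ carbon is sp³ and has no p orbital in the ring π system; the ring's p-orbital overlap is broken there.
Broken conjugation rules out both aromaticity and antiaromaticity.

Non-aromatic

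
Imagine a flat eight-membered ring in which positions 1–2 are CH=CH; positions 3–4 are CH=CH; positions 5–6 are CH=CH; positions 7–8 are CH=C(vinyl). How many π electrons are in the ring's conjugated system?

Check conjugation: each doubly-bonded ring atom is sp² with one p-orbital electron — every position has a p orbital, so the cyclic π system is continuous.
Counting π electrons: 4 × 2 = 8 from the 4 double-bond units.

8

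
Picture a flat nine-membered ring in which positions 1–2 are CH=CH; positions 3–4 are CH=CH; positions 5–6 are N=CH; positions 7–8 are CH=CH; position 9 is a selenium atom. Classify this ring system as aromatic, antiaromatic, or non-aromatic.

Check conjugation: the double-bond atoms are sp², each contributing one p electron; the doubly-bonded nitrogens are pyridine-type — their lone pairs lie in the ring plane, leaving one electron in the p orbital; the selenium donates one lone pair from its p orbital — every position has a p orbital, so the cyclic π system is continuous.
π-electron count: 4 × 2 = 8 from the double-bond units + 2 from the Se atom = 10.
That gives a 4n+2 count (10, n = 2).

Aromatic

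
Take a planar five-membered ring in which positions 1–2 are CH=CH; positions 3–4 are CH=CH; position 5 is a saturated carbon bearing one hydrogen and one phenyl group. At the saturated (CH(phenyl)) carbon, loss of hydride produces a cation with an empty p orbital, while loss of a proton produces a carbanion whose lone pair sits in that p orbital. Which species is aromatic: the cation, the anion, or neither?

Both ions have a continuous loop of p orbitals — each ring atom is sp².
Cation: 2 × 2 + 0 = 4 π electrons → 4(1), antiaromatic.
Anion: 2 × 2 + 2 = 6 π electrons → 4(1)+2, aromatic.

The anion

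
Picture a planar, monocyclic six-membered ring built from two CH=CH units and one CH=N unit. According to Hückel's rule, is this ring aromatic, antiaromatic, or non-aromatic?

Check conjugation: each doubly-bonded ring atom is sp² with one p-orbital electron; each sp² =N– keeps its lone pair in-plane and puts one electron into the π system — every position has a p orbital, so the cyclic π system is continuous.
Counting π electrons: 3 × 2 = 6 from the 3 double-bond units.
Since 6 = 4·1 + 2, the ring meets the 4n+2 criterion.

Aromatic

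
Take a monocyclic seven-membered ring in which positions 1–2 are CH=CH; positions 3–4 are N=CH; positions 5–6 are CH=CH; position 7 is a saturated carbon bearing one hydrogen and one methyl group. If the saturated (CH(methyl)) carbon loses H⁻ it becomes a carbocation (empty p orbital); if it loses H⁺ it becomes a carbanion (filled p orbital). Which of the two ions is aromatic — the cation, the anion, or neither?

The cation

In either ion the ring is fully conjugated: every atom, including the new sp² carbon, supplies a p orbital.
Cation: 3 × 2 + 0 = 6 π electrons → 4(1)+2, aromatic.
Anion: 3 × 2 + 2 = 8 π electrons → 4(2), antiaromatic.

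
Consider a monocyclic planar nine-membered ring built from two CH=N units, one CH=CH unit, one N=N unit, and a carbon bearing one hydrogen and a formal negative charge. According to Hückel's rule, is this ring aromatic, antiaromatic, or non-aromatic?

Every ring atom contributes a p orbital perpendicular to the ring (every atom in a ring double bond is sp² and brings one electron to the p orbital; the doubly-bonded nitrogens are pyridine-type — their lone pairs lie in the ring plane, leaving one electron in the p orbital; the carbanion's lone pair occupies the p orbital), so the π system is cyclic and fully conjugated.
Counting π electrons: 4 × 2 = 8 from the double-bond units + 2 from the CH(-) atom = 10.
10 = 4(2) + 2, which satisfies Hückel's 4n+2 rule.

Aromatic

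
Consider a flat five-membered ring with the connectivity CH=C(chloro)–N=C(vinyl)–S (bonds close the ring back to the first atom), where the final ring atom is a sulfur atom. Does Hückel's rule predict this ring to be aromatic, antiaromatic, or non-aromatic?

Aromatic

Every ring atom contributes a p orbital perpendicular to the ring (every atom in a ring double bond is sp² and brings one electron to the p orbital; the doubly-bonded nitrogens are pyridine-type — their lone pairs lie in the ring plane, leaving one electron in the p orbital; the sulfur donates one lone pair from its p orbital), so the π system is cyclic and fully conjugated.
Adding the contributions, 2 × 2 = 4 from the double-bond units + 2 from the S atom = 6.
6 = 4(1) + 2, which satisfies Hückel's 4n+2 rule.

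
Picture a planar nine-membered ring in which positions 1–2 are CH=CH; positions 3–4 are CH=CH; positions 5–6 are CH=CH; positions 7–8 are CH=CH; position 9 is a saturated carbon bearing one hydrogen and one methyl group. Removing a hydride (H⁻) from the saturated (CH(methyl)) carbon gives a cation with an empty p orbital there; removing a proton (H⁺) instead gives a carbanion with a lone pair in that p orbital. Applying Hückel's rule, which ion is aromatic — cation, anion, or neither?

The anion

Both ions have a continuous loop of p orbitals — each ring atom is sp².
Cation: 4 × 2 + 0 = 8 π electrons → 4(2), antiaromatic.
Anion: 4 × 2 + 2 = 10 π electrons → 4(2)+2, aromatic.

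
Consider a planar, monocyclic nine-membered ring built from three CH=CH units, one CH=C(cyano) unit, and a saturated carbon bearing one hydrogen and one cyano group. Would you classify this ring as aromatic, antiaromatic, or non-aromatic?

Because that saturated carbon is sp³ and has no p orbital in the ring π system at the CH(cyano) position, the π system cannot extend all the way around the ring.
A ring that is not fully conjugated cannot be aromatic or antiaromatic regardless of its π-electron count.

Non-aromatic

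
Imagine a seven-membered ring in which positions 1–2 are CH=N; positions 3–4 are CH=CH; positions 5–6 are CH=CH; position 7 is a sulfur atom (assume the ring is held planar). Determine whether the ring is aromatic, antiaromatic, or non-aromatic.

All ring atoms are sp² and supply a p orbital to the ring (each doubly-bonded ring atom is sp² with one p-orbital electron; each sp² =N– keeps its lone pair in-plane and puts one electron into the π system; the sulfur donates one lone pair from its p orbital); the conjugation is uninterrupted.
π-electron count: 3 × 2 = 6 from the double-bond units + 2 from the S atom = 8.
With 8 = 4·2 π electrons, Hückel's rule classifies the planar ring as antiaromatic.

Antiaromatic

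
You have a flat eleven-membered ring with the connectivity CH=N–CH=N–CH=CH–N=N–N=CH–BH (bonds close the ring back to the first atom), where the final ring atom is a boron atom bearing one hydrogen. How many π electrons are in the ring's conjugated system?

Every ring atom contributes a p orbital perpendicular to the ring (every atom in a ring double bond is sp² and brings one electron to the p orbital; each =N– nitrogen is pyridine-type (lone pair in the sp² plane, one electron in the p orbital); the boron has an empty p orbital), so the π system is cyclic and fully conjugated.
Adding the contributions, 5 × 2 = 10 from the double-bond units + 0 from the BH atom = 10.

10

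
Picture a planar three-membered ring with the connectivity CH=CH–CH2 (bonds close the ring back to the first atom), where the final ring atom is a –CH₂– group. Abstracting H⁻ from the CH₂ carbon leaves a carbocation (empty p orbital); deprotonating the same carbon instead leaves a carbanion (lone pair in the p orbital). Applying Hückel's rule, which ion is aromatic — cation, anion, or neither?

The cation

In either ion the ring is fully conjugated: every atom, including the new sp² carbon, supplies a p orbital.
Cation: 1 × 2 + 0 = 2 π electrons → 4(0)+2, aromatic.
Anion: 1 × 2 + 2 = 4 π electrons → 4(1), antiaromatic.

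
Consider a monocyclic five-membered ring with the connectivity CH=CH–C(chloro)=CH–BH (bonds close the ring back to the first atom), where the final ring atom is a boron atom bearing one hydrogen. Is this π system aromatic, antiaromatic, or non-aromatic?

The p orbitals form a continuous loop: the double-bond atoms are sp², each contributing one p electron; the boron has an empty p orbital. The ring is fully conjugated.
Tallying contributions gives 2 × 2 = 4 from the double-bond units + 0 from the BH atom = 4.
With 4 = 4·1 π electrons, Hückel's rule classifies the planar ring as antiaromatic.

Antiaromatic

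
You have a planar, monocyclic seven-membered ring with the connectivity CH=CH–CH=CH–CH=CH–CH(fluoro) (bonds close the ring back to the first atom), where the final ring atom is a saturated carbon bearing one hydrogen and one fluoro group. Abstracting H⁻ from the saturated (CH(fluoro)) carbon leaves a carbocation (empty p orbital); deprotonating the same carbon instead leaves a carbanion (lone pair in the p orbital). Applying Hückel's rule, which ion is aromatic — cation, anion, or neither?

In either ion the ring is fully conjugated: every atom, including the new sp² carbon, supplies a p orbital.
Cation: 3 × 2 + 0 = 6 π electrons → 4(1)+2, aromatic.
Anion: 3 × 2 + 2 = 8 π electrons → 4(2), antiaromatic.

The cation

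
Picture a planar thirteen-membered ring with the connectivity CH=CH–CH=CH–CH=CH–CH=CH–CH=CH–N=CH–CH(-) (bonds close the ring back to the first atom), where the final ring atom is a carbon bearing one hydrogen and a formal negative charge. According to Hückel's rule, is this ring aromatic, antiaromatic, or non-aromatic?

Check conjugation: each doubly-bonded ring atom is sp² with one p-orbital electron; each =N– nitrogen is pyridine-type (lone pair in the sp² plane, one electron in the p orbital); the carbanion's lone pair occupies the p orbital — every position has a p orbital, so the cyclic π system is continuous.
Tallying contributions gives 6 × 2 = 12 from the double-bond units + 2 from the CH(-) atom = 14.
Since 14 = 4·3 + 2, the ring meets the 4n+2 criterion.

Aromatic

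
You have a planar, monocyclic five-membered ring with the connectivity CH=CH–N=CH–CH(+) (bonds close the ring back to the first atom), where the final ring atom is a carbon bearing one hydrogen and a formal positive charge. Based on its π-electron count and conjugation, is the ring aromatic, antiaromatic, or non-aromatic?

The p orbitals form a continuous loop: every atom in a ring double bond is sp² and brings one electron to the p orbital; each =N– nitrogen is pyridine-type (lone pair in the sp² plane, one electron in the p orbital); the carbocation has an empty p orbital. The ring is fully conjugated.
Adding the contributions, 2 × 2 = 4 from the double-bond units + 0 from the CH(+) atom = 4.
4 is a 4n count (n = 1), so the planar conjugated ring is antiaromatic.

Antiaromatic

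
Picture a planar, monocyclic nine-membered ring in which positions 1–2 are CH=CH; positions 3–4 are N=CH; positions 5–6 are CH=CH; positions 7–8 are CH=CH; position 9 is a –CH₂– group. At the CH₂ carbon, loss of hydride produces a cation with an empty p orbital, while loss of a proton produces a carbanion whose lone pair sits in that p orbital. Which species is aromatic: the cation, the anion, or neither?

In both ions every ring atom is sp² and contributes a p orbital, so both rings are fully conjugated.
Cation: 4 × 2 + 0 = 8 π electrons → 4(2), antiaromatic.
Anion: 4 × 2 + 2 = 10 π electrons → 4(2)+2, aromatic.

The anion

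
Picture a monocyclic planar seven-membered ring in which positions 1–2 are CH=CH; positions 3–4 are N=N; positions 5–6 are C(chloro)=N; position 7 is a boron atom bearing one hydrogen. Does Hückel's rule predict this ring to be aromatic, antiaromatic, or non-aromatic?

Aromatic

Every ring atom contributes a p orbital perpendicular to the ring (the double-bond atoms are sp², each contributing one p electron; the doubly-bonded nitrogens are pyridine-type — their lone pairs lie in the ring plane, leaving one electron in the p orbital; the boron has an empty p orbital), so the π system is cyclic and fully conjugated.
Tallying contributions gives 3 × 2 = 6 from the double-bond units + 0 from the BH atom = 6.
That gives a 4n+2 count (6, n = 1).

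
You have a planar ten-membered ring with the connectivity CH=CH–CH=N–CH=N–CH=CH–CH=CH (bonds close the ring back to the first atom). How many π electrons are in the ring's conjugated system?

10

Every ring atom contributes a p orbital perpendicular to the ring (every atom in a ring double bond is sp² and brings one electron to the p orbital; each sp² =N– keeps its lone pair in-plane and puts one electron into the π system), so the π system is cyclic and fully conjugated.
π-electron count: 5 × 2 = 10 from the 5 double-bond units.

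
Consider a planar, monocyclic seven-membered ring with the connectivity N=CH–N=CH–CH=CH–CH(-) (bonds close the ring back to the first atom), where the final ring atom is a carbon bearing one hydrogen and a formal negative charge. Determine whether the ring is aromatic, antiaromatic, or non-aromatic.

The p orbitals form a continuous loop: each doubly-bonded ring atom is sp² with one p-orbital electron; each sp² =N– keeps its lone pair in-plane and puts one electron into the π system; the carbanion's lone pair occupies the p orbital. The ring is fully conjugated.
π-electron count: 3 × 2 = 6 from the double-bond units + 2 from the CH(-) atom = 8.
A 4n π count (8, n = 2) in a planar conjugated ring means antiaromatic.

Antiaromatic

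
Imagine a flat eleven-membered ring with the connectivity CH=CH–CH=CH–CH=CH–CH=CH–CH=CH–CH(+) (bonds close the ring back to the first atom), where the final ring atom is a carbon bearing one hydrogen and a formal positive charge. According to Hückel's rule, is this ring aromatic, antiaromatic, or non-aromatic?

Every ring atom contributes a p orbital perpendicular to the ring (each doubly-bonded ring atom is sp² with one p-orbital electron; the carbocation has an empty p orbital), so the π system is cyclic and fully conjugated.
Adding the contributions, 5 × 2 = 10 from the double-bond units + 0 from the CH(+) atom = 10.
10 = 4(2) + 2, which satisfies Hückel's 4n+2 rule.

Aromatic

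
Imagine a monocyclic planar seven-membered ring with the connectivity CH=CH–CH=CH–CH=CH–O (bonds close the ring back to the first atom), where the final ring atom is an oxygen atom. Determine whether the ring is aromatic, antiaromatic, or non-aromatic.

The p orbitals form a continuous loop: the double-bond atoms are sp², each contributing one p electron; the oxygen donates one lone pair from its p orbital. The ring is fully conjugated.
Tallying contributions gives 3 × 2 = 6 from the double-bond units + 2 from the O atom = 8.
8 = 4(2); a planar, fully conjugated 4n system is antiaromatic.

Antiaromatic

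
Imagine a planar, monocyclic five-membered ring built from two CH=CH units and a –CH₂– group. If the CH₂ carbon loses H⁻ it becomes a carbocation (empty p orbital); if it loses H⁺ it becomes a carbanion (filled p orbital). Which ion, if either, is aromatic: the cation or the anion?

In both ions every ring atom is sp² and contributes a p orbital, so both rings are fully conjugated.
Cation: 2 × 2 + 0 = 4 π electrons → 4(1), antiaromatic.
Anion: 2 × 2 + 2 = 6 π electrons → 4(1)+2, aromatic.

The anion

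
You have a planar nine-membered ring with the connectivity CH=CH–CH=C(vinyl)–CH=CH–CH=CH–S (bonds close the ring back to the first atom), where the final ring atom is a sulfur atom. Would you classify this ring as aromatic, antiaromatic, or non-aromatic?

All ring atoms are sp² and supply a p orbital to the ring (the double-bond atoms are sp², each contributing one p electron; the sulfur donates one lone pair from its p orbital); the conjugation is uninterrupted.
Counting π electrons: 4 × 2 = 8 from the double-bond units + 2 from the S atom = 10.
10 = 4(2) + 2, which satisfies Hückel's 4n+2 rule.

Aromatic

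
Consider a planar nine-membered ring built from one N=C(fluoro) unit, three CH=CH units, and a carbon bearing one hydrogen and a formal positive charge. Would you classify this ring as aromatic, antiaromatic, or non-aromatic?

Check conjugation: every atom in a ring double bond is sp² and brings one electron to the p orbital; each sp² =N– keeps its lone pair in-plane and puts one electron into the π system; the carbocation has an empty p orbital — every position has a p orbital, so the cyclic π system is continuous.
Tallying contributions gives 4 × 2 = 8 from the double-bond units + 0 from the CH(+) atom = 8.
With 8 = 4·2 π electrons, Hückel's rule classifies the planar ring as antiaromatic.

Antiaromatic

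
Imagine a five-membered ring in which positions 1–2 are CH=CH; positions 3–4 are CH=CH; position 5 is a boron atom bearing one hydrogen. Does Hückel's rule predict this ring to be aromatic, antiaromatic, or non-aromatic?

Antiaromatic

The p orbitals form a continuous loop: every atom in a ring double bond is sp² and brings one electron to the p orbital; the boron has an empty p orbital. The ring is fully conjugated.
π-electron count: 2 × 2 = 4 from the double-bond units + 0 from the BH atom = 4.
4 is a 4n count (n = 1), so the planar conjugated ring is antiaromatic.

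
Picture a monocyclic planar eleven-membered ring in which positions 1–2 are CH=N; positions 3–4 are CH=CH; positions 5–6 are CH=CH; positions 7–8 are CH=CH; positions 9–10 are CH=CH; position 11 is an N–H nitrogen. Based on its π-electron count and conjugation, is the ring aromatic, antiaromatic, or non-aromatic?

Antiaromatic

All ring atoms are sp² and supply a p orbital to the ring (every atom in a ring double bond is sp² and brings one electron to the p orbital; each =N– nitrogen is pyridine-type (lone pair in the sp² plane, one electron in the p orbital); the pyrrole-type nitrogen donates its lone pair from the p orbital); the conjugation is uninterrupted.
Tallying contributions gives 5 × 2 = 10 from the double-bond units + 2 from the NH atom = 12.
12 is a 4n count (n = 3), so the planar conjugated ring is antiaromatic.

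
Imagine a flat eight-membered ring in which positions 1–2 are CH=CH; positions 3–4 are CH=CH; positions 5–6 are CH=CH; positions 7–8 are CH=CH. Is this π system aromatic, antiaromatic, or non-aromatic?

Every ring atom contributes a p orbital perpendicular to the ring (the double-bond atoms are sp², each contributing one p electron), so the π system is cyclic and fully conjugated.
π-electron count: 4 × 2 = 8 from the 4 double-bond units.
8 = 4(2); a planar, fully conjugated 4n system is antiaromatic.

Antiaromatic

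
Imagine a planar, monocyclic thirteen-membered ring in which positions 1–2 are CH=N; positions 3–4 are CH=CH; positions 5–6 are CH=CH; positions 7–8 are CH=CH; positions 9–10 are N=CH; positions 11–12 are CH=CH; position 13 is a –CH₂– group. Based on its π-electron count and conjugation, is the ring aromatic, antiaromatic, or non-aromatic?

At the CH2 position, the tetrahedral CH₂ carbon is sp³ and has no p orbital in the ring π system; the ring's p-orbital overlap is broken there.
Broken conjugation rules out both aromaticity and antiaromaticity.

Non-aromatic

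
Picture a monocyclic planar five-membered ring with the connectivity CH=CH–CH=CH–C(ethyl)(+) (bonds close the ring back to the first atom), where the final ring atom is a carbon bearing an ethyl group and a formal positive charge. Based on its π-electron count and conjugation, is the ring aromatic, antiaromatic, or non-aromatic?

Every ring atom contributes a p orbital perpendicular to the ring (the double-bond atoms are sp², each contributing one p electron; the carbocation has an empty p orbital), so the π system is cyclic and fully conjugated.
π-electron count: 2 × 2 = 4 from the double-bond units + 0 from the C(ethyl)(+) atom = 4.
4 is a 4n count (n = 1), so the planar conjugated ring is antiaromatic.

Antiaromatic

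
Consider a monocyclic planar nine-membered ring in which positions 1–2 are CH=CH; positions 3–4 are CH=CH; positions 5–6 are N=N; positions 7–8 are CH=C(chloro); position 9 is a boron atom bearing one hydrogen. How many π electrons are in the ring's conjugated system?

8

The p orbitals form a continuous loop: every atom in a ring double bond is sp² and brings one electron to the p orbital; each sp² =N– keeps its lone pair in-plane and puts one electron into the π system; the boron has an empty p orbital. The ring is fully conjugated.
Tallying contributions gives 4 × 2 = 8 from the double-bond units + 0 from the BH atom = 8.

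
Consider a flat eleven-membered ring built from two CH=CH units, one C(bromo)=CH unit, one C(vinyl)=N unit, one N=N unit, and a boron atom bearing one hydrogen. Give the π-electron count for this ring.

The p orbitals form a continuous loop: each doubly-bonded ring atom is sp² with one p-orbital electron; each sp² =N– keeps its lone pair in-plane and puts one electron into the π system; the boron has an empty p orbital. The ring is fully conjugated.
Tallying contributions gives 5 × 2 = 10 from the double-bond units + 0 from the BH atom = 10.

10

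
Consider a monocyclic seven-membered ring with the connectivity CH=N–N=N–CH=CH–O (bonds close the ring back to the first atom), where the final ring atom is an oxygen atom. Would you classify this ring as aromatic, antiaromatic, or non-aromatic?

Antiaromatic

Every ring atom contributes a p orbital perpendicular to the ring (the double-bond atoms are sp², each contributing one p electron; each =N– nitrogen is pyridine-type (lone pair in the sp² plane, one electron in the p orbital); the oxygen donates one lone pair from its p orbital), so the π system is cyclic and fully conjugated.
Adding the contributions, 3 × 2 = 6 from the double-bond units + 2 from the O atom = 8.
8 = 4(2); a planar, fully conjugated 4n system is antiaromatic.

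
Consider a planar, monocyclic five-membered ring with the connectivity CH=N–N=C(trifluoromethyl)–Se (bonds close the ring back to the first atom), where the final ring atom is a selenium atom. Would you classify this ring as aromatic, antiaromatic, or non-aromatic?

Aromatic

The p orbitals form a continuous loop: the double-bond atoms are sp², each contributing one p electron; each sp² =N– keeps its lone pair in-plane and puts one electron into the π system; the selenium donates one lone pair from its p orbital. The ring is fully conjugated.
Adding the contributions, 2 × 2 = 4 from the double-bond units + 2 from the Se atom = 6.
With 6 π electrons (n = 1), the Hückel 4n+2 condition holds.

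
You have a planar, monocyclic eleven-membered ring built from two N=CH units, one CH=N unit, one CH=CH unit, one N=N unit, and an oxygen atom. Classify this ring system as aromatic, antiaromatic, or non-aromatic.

All ring atoms are sp² and supply a p orbital to the ring (every atom in a ring double bond is sp² and brings one electron to the p orbital; each =N– nitrogen is pyridine-type (lone pair in the sp² plane, one electron in the p orbital); the oxygen donates one lone pair from its p orbital); the conjugation is uninterrupted.
Adding the contributions, 5 × 2 = 10 from the double-bond units + 2 from the O atom = 12.
With 12 = 4·3 π electrons, Hückel's rule classifies the planar ring as antiaromatic.

Antiaromatic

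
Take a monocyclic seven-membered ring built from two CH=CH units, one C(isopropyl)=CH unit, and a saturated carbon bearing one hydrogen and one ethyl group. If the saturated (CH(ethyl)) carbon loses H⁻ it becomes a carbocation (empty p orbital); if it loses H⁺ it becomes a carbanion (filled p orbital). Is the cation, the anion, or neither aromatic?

The cation

Both ions have a continuous loop of p orbitals — each ring atom is sp².
Cation: 3 × 2 + 0 = 6 π electrons → 4(1)+2, aromatic.
Anion: 3 × 2 + 2 = 8 π electrons → 4(2), antiaromatic.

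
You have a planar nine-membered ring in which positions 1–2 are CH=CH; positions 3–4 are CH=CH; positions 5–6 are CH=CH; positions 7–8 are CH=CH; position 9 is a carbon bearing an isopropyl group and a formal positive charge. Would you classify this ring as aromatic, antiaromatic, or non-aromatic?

Every ring atom contributes a p orbital perpendicular to the ring (the double-bond atoms are sp², each contributing one p electron; the carbocation has an empty p orbital), so the π system is cyclic and fully conjugated.
Adding the contributions, 4 × 2 = 8 from the double-bond units + 0 from the C(isopropyl)(+) atom = 8.
8 is a 4n count (n = 2), so the planar conjugated ring is antiaromatic.

Antiaromatic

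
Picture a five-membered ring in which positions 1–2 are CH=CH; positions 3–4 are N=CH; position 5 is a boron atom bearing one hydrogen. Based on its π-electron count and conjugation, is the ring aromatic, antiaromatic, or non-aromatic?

Antiaromatic

All ring atoms are sp² and supply a p orbital to the ring (every atom in a ring double bond is sp² and brings one electron to the p orbital; the doubly-bonded nitrogens are pyridine-type — their lone pairs lie in the ring plane, leaving one electron in the p orbital; the boron has an empty p orbital); the conjugation is uninterrupted.
Adding the contributions, 2 × 2 = 4 from the double-bond units + 0 from the BH atom = 4.
With 4 = 4·1 π electrons, Hückel's rule classifies the planar ring as antiaromatic.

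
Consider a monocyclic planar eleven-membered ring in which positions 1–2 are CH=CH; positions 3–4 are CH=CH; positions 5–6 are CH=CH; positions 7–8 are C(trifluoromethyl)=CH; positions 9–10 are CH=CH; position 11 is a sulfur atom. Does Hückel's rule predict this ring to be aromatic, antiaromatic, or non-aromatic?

All ring atoms are sp² and supply a p orbital to the ring (each doubly-bonded ring atom is sp² with one p-orbital electron; the sulfur donates one lone pair from its p orbital); the conjugation is uninterrupted.
Counting π electrons: 5 × 2 = 10 from the double-bond units + 2 from the S atom = 12.
12 = 4(3); a planar, fully conjugated 4n system is antiaromatic.

Antiaromatic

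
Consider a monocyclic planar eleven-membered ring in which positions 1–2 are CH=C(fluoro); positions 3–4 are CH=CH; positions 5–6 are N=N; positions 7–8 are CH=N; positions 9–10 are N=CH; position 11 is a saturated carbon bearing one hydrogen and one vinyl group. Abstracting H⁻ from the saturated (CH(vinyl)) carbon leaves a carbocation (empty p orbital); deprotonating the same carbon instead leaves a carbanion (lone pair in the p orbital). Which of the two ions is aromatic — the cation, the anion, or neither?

The cation

Once that carbon is sp², every ring atom has a p orbital and both ions are fully conjugated.
Cation: 5 × 2 + 0 = 10 π electrons → 4(2)+2, aromatic.
Anion: 5 × 2 + 2 = 12 π electrons → 4(3), antiaromatic.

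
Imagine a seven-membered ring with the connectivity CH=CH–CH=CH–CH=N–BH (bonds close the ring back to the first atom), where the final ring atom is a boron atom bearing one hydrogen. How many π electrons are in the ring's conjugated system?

6

All ring atoms are sp² and supply a p orbital to the ring (each doubly-bonded ring atom is sp² with one p-orbital electron; each =N– nitrogen is pyridine-type (lone pair in the sp² plane, one electron in the p orbital); the boron has an empty p orbital); the conjugation is uninterrupted.
π-electron count: 3 × 2 = 6 from the double-bond units + 0 from the BH atom = 6.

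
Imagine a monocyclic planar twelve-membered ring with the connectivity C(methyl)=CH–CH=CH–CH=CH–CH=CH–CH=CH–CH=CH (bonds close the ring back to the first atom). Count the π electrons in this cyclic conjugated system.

Every ring atom contributes a p orbital perpendicular to the ring (each doubly-bonded ring atom is sp² with one p-orbital electron), so the π system is cyclic and fully conjugated.
Tallying contributions gives 6 × 2 = 12 from the 6 double-bond units.

12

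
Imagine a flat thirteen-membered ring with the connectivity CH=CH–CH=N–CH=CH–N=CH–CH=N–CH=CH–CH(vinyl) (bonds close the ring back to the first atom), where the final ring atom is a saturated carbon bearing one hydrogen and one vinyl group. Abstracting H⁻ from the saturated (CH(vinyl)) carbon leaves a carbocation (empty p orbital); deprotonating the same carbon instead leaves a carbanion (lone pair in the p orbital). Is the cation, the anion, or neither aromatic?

The anion

Once that carbon is sp², every ring atom has a p orbital and both ions are fully conjugated.
Cation: 6 × 2 + 0 = 12 π electrons → 4(3), antiaromatic.
Anion: 6 × 2 + 2 = 14 π electrons → 4(3)+2, aromatic.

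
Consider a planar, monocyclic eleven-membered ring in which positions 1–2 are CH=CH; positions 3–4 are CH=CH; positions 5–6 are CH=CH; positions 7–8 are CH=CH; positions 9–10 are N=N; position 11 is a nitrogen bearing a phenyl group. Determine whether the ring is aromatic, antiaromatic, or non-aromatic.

Check conjugation: each doubly-bonded ring atom is sp² with one p-orbital electron; each sp² =N– keeps its lone pair in-plane and puts one electron into the π system; the pyrrole-type nitrogen donates its lone pair from the p orbital — every position has a p orbital, so the cyclic π system is continuous.
Adding the contributions, 5 × 2 = 10 from the double-bond units + 2 from the N(phenyl) atom = 12.
With 12 = 4·3 π electrons, Hückel's rule classifies the planar ring as antiaromatic.

Antiaromatic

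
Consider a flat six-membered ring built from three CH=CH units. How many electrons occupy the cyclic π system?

Every ring atom contributes a p orbital perpendicular to the ring (the double-bond atoms are sp², each contributing one p electron), so the π system is cyclic and fully conjugated.
Adding the contributions, 3 × 2 = 6 from the 3 double-bond units.
This is benzene.

6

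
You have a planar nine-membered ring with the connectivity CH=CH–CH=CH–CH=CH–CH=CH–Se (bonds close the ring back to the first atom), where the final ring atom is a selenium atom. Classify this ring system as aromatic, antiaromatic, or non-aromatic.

Aromatic

Check conjugation: the double-bond atoms are sp², each contributing one p electron; the selenium donates one lone pair from its p orbital — every position has a p orbital, so the cyclic π system is continuous.
Adding the contributions, 4 × 2 = 8 from the double-bond units + 2 from the Se atom = 10.
Since 10 = 4·2 + 2, the ring meets the 4n+2 criterion.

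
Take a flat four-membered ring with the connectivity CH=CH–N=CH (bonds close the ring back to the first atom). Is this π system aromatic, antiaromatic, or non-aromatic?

Antiaromatic

The p orbitals form a continuous loop: each doubly-bonded ring atom is sp² with one p-orbital electron; each sp² =N– keeps its lone pair in-plane and puts one electron into the π system. The ring is fully conjugated.
Counting π electrons: 2 × 2 = 4 from the 2 double-bond units.
4 is a 4n count (n = 1), so the planar conjugated ring is antiaromatic.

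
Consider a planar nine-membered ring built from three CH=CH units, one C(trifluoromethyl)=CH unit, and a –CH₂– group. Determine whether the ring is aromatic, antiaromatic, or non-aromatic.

Non-aromatic

At the CH2 position, the tetrahedral CH₂ carbon is sp³ and has no p orbital in the ring π system; the ring's p-orbital overlap is broken there.
Broken conjugation rules out both aromaticity and antiaromaticity.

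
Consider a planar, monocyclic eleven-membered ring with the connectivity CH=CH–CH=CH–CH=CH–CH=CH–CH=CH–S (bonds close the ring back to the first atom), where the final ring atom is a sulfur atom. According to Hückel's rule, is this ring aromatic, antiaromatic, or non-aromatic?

Every ring atom contributes a p orbital perpendicular to the ring (every atom in a ring double bond is sp² and brings one electron to the p orbital; the sulfur donates one lone pair from its p orbital), so the π system is cyclic and fully conjugated.
π-electron count: 5 × 2 = 10 from the double-bond units + 2 from the S atom = 12.
12 = 4(3); a planar, fully conjugated 4n system is antiaromatic.

Antiaromatic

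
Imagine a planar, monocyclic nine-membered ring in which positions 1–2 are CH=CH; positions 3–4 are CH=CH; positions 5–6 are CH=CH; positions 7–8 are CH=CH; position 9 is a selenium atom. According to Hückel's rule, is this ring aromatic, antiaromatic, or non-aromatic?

Aromatic

All ring atoms are sp² and supply a p orbital to the ring (the double-bond atoms are sp², each contributing one p electron; the selenium donates one lone pair from its p orbital); the conjugation is uninterrupted.
Counting π electrons: 4 × 2 = 8 from the double-bond units + 2 from the Se atom = 10.
With 10 π electrons (n = 2), the Hückel 4n+2 condition holds.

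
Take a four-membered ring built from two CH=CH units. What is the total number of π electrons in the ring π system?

4

The p orbitals form a continuous loop: each doubly-bonded ring atom is sp² with one p-orbital electron. The ring is fully conjugated.
Counting π electrons: 2 × 2 = 4 from the 2 double-bond units.
(This ring is cyclobutadiene.)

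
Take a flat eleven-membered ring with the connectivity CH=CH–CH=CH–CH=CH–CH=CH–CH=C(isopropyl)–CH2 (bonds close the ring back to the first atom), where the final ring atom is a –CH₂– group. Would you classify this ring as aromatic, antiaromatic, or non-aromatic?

Because the tetrahedral CH₂ carbon is sp³ and has no p orbital in the ring π system at the CH2 position, the π system cannot extend all the way around the ring.
Hückel's rule only applies to fully conjugated rings, so this one is simply non-aromatic.

Non-aromatic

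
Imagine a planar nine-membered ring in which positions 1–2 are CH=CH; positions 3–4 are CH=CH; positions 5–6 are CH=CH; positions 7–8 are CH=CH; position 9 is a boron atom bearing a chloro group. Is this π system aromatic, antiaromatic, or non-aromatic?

The p orbitals form a continuous loop: every atom in a ring double bond is sp² and brings one electron to the p orbital; the boron has an empty p orbital. The ring is fully conjugated.
Adding the contributions, 4 × 2 = 8 from the double-bond units + 0 from the B(chloro) atom = 8.
8 is a 4n count (n = 2), so the planar conjugated ring is antiaromatic.

Antiaromatic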